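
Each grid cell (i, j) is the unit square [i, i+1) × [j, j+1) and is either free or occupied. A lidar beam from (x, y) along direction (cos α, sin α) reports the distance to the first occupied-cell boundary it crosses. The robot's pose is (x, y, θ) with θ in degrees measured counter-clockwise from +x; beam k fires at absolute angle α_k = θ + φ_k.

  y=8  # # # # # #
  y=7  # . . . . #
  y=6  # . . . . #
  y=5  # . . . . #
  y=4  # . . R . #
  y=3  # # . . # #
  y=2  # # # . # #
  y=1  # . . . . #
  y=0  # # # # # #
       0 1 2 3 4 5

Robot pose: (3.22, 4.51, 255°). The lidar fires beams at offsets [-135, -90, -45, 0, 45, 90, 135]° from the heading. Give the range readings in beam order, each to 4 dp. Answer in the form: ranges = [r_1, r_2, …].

beam 1: φ=-135°, α=120°
  cosα=-0.5000 sinα=0.8660 | (3,4) | tMaxX 0.4400 tMaxY 0.5658 | tΔX 2.0000 tΔY 1.1547
    t=0.4400 [x] (2,4)
    t=0.5658 [y] (2,5)
    t=1.7205 [y] (2,6)
    t=2.4400 [x] (1,6)
    t=2.8752 [y] (1,7)
    t=4.0299 [y] (1,8) — stop
  → r_1 = 4.0299
beam 2: φ=-90°, α=165°
  cosα=-0.9659 sinα=0.2588 | (3,4) | tMaxX 0.2278 tMaxY 1.8932 | tΔX 1.0353 tΔY 3.8637
    t=0.2278 [x] (2,4)
    t=1.2630 [x] (1,4)
    t=1.8932 [y] (1,5)
    t=2.2983 [x] (0,5) — stop
  → r_2 = 2.2983
beam 3: φ=-45°, α=210°
  cosα=-0.8660 sinα=-0.5000 | (3,4) | tMaxX 0.2540 tMaxY 1.0200 | tΔX 1.1547 tΔY 2.0000
    t=0.2540 [x] (2,4)
    t=1.0200 [y] (2,3)
    t=1.4087 [x] (1,3) — stop
  → r_3 = 1.4087
beam 4: φ=0°, α=255°
  cosα=-0.2588 sinα=-0.9659 | (3,4) | tMaxX 0.8500 tMaxY 0.5280 | tΔX 3.8637 tΔY 1.0353
    t=0.5280 [y] (3,3)
    t=0.8500 [x] (2,3)
    t=1.5633 [y] (2,2) — stop
  → r_4 = 1.5633
beam 5: φ=45°, α=300°
  cosα=0.5000 sinα=-0.8660 | (3,4) | tMaxX 1.5600 tMaxY 0.5889 | tΔX 2.0000 tΔY 1.1547
    t=0.5889 [y] (3,3)
    t=1.5600 [x] (4,3) — stop
  → r_5 = 1.5600
beam 6: φ=90°, α=345°
  cosα=0.9659 sinα=-0.2588 | (3,4) | tMaxX 0.8075 tMaxY 1.9705 | tΔX 1.0353 tΔY 3.8637
    t=0.8075 [x] (4,4)
    t=1.8428 [x] (5,4) — stop
  → r_6 = 1.8428
beam 7: φ=135°, α=30°
  cosα=0.8660 sinα=0.5000 | (3,4) | tMaxX 0.9007 tMaxY 0.9800 | tΔX 1.1547 tΔY 2.0000
    t=0.9007 [x] (4,4)
    t=0.9800 [y] (4,5)
    t=2.0554 [x] (5,5) — stop
  → r_7 = 2.0554

ranges = [4.0299, 2.2983, 1.4087, 1.5633, 1.5600, 1.8428, 2.0554]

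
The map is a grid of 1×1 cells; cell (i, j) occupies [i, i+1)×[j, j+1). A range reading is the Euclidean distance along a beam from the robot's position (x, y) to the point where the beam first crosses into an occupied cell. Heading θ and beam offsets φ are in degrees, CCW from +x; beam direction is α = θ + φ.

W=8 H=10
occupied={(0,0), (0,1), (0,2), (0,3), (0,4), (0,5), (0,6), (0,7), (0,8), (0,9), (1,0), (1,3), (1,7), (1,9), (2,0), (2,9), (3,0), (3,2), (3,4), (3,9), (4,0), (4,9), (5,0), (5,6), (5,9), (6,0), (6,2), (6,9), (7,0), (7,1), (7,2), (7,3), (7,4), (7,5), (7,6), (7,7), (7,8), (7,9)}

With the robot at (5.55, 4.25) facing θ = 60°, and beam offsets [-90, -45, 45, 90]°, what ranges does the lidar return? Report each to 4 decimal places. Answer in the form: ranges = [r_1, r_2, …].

ranges = [1.6743, 1.5012, 1.8117, 5.2539]

beam 1: φ=-90°, α=330°
  dir = (cos 330°, sin 330°) = (0.8660, -0.5000); from cell (5,4)
  next x-line at t=0.5196, next y-line at t=0.5000; Δt_x=1.1547, Δt_y=2.0000
    y: enter (5,3) at t=0.5000
    x: enter (6,3) at t=0.5196
    x: enter (7,3) at t=1.6743 ← occupied
  → r_1 = 1.6743
beam 2: φ=-45°, α=15°
  dir = (cos 15°, sin 15°) = (0.9659, 0.2588); from cell (5,4)
  next x-line at t=0.4659, next y-line at t=2.8978; Δt_x=1.0353, Δt_y=3.8637
    x: enter (6,4) at t=0.4659
    x: enter (7,4) at t=1.5012 ← occupied
  → r_2 = 1.5012
beam 3: φ=45°, α=105°
  dir = (cos 105°, sin 105°) = (-0.2588, 0.9659); from cell (5,4)
  next x-line at t=2.1250, next y-line at t=0.7765; Δt_x=3.8637, Δt_y=1.0353
    y: enter (5,5) at t=0.7765
    y: enter (5,6) at t=1.8117 ← occupied
  → r_3 = 1.8117
beam 4: φ=90°, α=150°
  dir = (cos 150°, sin 150°) = (-0.8660, 0.5000); from cell (5,4)
  next x-line at t=0.6351, next y-line at t=1.5000; Δt_x=1.1547, Δt_y=2.0000
    x: enter (4,4) at t=0.6351
    y: enter (4,5) at t=1.5000
    x: enter (3,5) at t=1.7898
    x: enter (2,5) at t=2.9445
    y: enter (2,6) at t=3.5000
    x: enter (1,6) at t=4.0992
    x: enter (0,6) at t=5.2539 ← occupied
  → r_4 = 5.2539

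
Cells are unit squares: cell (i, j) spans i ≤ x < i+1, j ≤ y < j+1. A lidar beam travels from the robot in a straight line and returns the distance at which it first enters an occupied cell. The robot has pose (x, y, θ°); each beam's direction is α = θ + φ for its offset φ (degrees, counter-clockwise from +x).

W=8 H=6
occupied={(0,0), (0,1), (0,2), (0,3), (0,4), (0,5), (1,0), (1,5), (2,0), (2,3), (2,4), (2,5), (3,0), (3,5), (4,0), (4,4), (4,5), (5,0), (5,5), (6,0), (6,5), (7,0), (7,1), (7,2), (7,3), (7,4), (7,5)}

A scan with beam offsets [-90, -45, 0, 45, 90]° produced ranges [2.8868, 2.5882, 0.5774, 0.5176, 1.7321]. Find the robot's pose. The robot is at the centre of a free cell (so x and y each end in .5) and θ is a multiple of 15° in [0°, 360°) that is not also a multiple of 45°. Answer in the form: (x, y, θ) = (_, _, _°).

Candidates: 21 free-cell centres × 16 headings = 336 poses. Raycast each; keep the one whose scan matches to 4 dp.
  (3.5, 3.5, 30°): beam 2 = 3.6235 ≠ 2.5882 ✗
  (6.5, 2.5, 120°): beam 1 = 0.5774 ≠ 2.8868 ✗
  (2.5, 2.5, 285°): beam 1 = 1.5529 ≠ 2.8868 ✗
  (4.5, 3.5, 240°): beam 1 = 1.7321 ≠ 2.8868 ✗
  …
  (4.5, 3.5, 60°): r_1=2.8868, r_2=2.5882, r_3=0.5774, r_4=0.5176, r_5=1.7321 — all match ✓
Only this pose fits every beam.

(x, y, θ) = (4.5, 3.5, 60°)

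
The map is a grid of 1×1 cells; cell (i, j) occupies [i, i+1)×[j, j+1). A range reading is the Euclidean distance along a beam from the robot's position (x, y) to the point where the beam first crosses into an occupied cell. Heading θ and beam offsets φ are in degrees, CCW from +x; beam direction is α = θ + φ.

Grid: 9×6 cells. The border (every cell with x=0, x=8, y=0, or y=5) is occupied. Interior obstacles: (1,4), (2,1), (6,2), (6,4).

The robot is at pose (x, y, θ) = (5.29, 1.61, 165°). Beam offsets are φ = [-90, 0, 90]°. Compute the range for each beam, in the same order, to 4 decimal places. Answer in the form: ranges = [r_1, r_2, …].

ranges = [2.7432, 4.4413, 0.6315]

beam 1: φ=-90°, α=75°
  d=(0.2588,0.9659)  start (5,1)  tX=2.7432 tY=0.4038  stride 1/|dx|=3.8637 1/|dy|=1.0353
    cross y-line → (5,2), t=0.4038
    cross y-line → (5,3), t=1.4390
    cross y-line → (5,4), t=2.4743
    cross x-line → (6,4), t=2.7432 (wall)
  → r_1 = 2.7432
beam 2: φ=0°, α=165°
  d=(-0.9659,0.2588)  start (5,1)  tX=0.3002 tY=1.5068  stride 1/|dx|=1.0353 1/|dy|=3.8637
    cross x-line → (4,1), t=0.3002
    cross x-line → (3,1), t=1.3355
    cross y-line → (3,2), t=1.5068
    cross x-line → (2,2), t=2.3708
    cross x-line → (1,2), t=3.4061
    cross x-line → (0,2), t=4.4413 (wall)
  → r_2 = 4.4413
beam 3: φ=90°, α=255°
  d=(-0.2588,-0.9659)  start (5,1)  tX=1.1205 tY=0.6315  stride 1/|dx|=3.8637 1/|dy|=1.0353
    cross y-line → (5,0), t=0.6315 (wall)
  → r_3 = 0.6315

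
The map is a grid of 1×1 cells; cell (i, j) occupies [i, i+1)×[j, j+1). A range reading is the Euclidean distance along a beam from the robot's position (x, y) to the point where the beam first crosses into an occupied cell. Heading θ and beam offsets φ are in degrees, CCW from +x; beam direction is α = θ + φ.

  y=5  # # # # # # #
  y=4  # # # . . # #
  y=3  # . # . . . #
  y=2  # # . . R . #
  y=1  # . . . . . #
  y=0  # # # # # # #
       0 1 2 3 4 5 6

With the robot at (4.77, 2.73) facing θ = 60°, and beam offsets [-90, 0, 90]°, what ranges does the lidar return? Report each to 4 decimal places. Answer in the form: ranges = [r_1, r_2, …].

ranges = [1.4203, 1.4665, 2.0438]

beam 1: φ=-90°, α=330°
  cosα=0.8660 sinα=-0.5000 | (4,2) | tMaxX 0.2656 tMaxY 1.4600 | tΔX 1.1547 tΔY 2.0000
    t=0.2656 [x] (5,2)
    t=1.4203 [x] (6,2) — stop
  → r_1 = 1.4203
beam 2: φ=0°, α=60°
  cosα=0.5000 sinα=0.8660 | (4,2) | tMaxX 0.4600 tMaxY 0.3118 | tΔX 2.0000 tΔY 1.1547
    t=0.3118 [y] (4,3)
    t=0.4600 [x] (5,3)
    t=1.4665 [y] (5,4) — stop
  → r_2 = 1.4665
beam 3: φ=90°, α=150°
  cosα=-0.8660 sinα=0.5000 | (4,2) | tMaxX 0.8891 tMaxY 0.5400 | tΔX 1.1547 tΔY 2.0000
    t=0.5400 [y] (4,3)
    t=0.8891 [x] (3,3)
    t=2.0438 [x] (2,3) — stop
  → r_3 = 2.0438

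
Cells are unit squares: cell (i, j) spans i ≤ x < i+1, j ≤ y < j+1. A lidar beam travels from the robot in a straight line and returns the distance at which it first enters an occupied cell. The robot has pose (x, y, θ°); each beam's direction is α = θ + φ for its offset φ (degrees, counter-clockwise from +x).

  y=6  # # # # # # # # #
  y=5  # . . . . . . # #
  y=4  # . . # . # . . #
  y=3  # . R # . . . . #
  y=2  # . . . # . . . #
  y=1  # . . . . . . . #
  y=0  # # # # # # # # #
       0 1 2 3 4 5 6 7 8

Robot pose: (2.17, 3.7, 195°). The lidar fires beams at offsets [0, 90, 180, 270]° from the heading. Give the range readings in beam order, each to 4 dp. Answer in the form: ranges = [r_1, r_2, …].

ranges = [1.2113, 2.7952, 0.8593, 2.3811]

beam 1: φ=0°, α=195°
  cosα=-0.9659 sinα=-0.2588 | (2,3) | tMaxX 0.1760 tMaxY 2.7046 | tΔX 1.0353 tΔY 3.8637
    t=0.1760 [x] (1,3)
    t=1.2113 [x] (0,3) — stop
  → r_1 = 1.2113
beam 2: φ=90°, α=285°
  cosα=0.2588 sinα=-0.9659 | (2,3) | tMaxX 3.2069 tMaxY 0.7247 | tΔX 3.8637 tΔY 1.0353
    t=0.7247 [y] (2,2)
    t=1.7600 [y] (2,1)
    t=2.7952 [y] (2,0) — stop
  → r_2 = 2.7952
beam 3: φ=180°, α=15°
  cosα=0.9659 sinα=0.2588 | (2,3) | tMaxX 0.8593 tMaxY 1.1591 | tΔX 1.0353 tΔY 3.8637
    t=0.8593 [x] (3,3) — stop
  → r_3 = 0.8593
beam 4: φ=270°, α=105°
  cosα=-0.2588 sinα=0.9659 | (2,3) | tMaxX 0.6568 tMaxY 0.3106 | tΔX 3.8637 tΔY 1.0353
    t=0.3106 [y] (2,4)
    t=0.6568 [x] (1,4)
    t=1.3459 [y] (1,5)
    t=2.3811 [y] (1,6) — stop
  → r_4 = 2.3811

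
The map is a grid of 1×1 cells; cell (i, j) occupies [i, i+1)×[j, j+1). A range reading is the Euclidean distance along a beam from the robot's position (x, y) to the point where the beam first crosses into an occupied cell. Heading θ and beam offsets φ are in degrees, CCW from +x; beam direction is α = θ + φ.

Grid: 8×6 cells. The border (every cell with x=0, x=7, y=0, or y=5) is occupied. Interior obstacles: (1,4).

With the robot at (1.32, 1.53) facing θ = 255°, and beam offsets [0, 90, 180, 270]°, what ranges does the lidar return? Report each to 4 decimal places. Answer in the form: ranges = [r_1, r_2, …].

beam 1: φ=0°, α=255°
  dir = (cos 255°, sin 255°) = (-0.2588, -0.9659); from cell (1,1)
  next x-line at t=1.2364, next y-line at t=0.5487; Δt_x=3.8637, Δt_y=1.0353
    y: enter (1,0) at t=0.5487 ← occupied
  → r_1 = 0.5487
beam 2: φ=90°, α=345°
  dir = (cos 345°, sin 345°) = (0.9659, -0.2588); from cell (1,1)
  next x-line at t=0.7040, next y-line at t=2.0478; Δt_x=1.0353, Δt_y=3.8637
    x: enter (2,1) at t=0.7040
    x: enter (3,1) at t=1.7393
    y: enter (3,0) at t=2.0478 ← occupied
  → r_2 = 2.0478
beam 3: φ=180°, α=75°
  dir = (cos 75°, sin 75°) = (0.2588, 0.9659); from cell (1,1)
  next x-line at t=2.6273, next y-line at t=0.4866; Δt_x=3.8637, Δt_y=1.0353
    y: enter (1,2) at t=0.4866
    y: enter (1,3) at t=1.5219
    y: enter (1,4) at t=2.5571 ← occupied
  → r_3 = 2.5571
beam 4: φ=270°, α=165°
  dir = (cos 165°, sin 165°) = (-0.9659, 0.2588); from cell (1,1)
  next x-line at t=0.3313, next y-line at t=1.8159; Δt_x=1.0353, Δt_y=3.8637
    x: enter (0,1) at t=0.3313 ← occupied
  → r_4 = 0.3313

ranges = [0.5487, 2.0478, 2.5571, 0.3313]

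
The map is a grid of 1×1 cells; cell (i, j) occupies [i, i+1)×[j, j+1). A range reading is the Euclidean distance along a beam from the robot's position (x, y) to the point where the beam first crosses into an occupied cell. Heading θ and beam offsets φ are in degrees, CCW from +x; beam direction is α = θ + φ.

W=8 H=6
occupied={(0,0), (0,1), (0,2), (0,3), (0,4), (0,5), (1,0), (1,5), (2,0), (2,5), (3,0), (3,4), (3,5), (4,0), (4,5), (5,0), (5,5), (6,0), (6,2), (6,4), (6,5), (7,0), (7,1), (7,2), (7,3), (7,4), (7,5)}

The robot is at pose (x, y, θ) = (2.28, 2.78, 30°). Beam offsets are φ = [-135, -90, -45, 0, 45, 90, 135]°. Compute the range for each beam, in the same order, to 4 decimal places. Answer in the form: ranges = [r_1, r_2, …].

ranges = [1.8428, 2.0554, 4.8865, 4.2955, 2.2983, 2.5600, 1.3252]

beam 1: φ=-135°, α=255°
  direction (-0.2588, -0.9659); cell (2,2); t to first gridline: x 1.0818, y 0.8075 (then +3.8637 / +1.0353)
    (2,1) via y @ 0.8075
    (1,1) via x @ 1.0818
    (1,0) via y @ 1.8428  # hit
  → r_1 = 1.8428
beam 2: φ=-90°, α=300°
  direction (0.5000, -0.8660); cell (2,2); t to first gridline: x 1.4400, y 0.9007 (then +2.0000 / +1.1547)
    (2,1) via y @ 0.9007
    (3,1) via x @ 1.4400
    (3,0) via y @ 2.0554  # hit
  → r_2 = 2.0554
beam 3: φ=-45°, α=345°
  direction (0.9659, -0.2588); cell (2,2); t to first gridline: x 0.7454, y 3.0137 (then +1.0353 / +3.8637)
    (3,2) via x @ 0.7454
    (4,2) via x @ 1.7807
    (5,2) via x @ 2.8160
    (5,1) via y @ 3.0137
    (6,1) via x @ 3.8512
    (7,1) via x @ 4.8865  # hit
  → r_3 = 4.8865
beam 4: φ=0°, α=30°
  direction (0.8660, 0.5000); cell (2,2); t to first gridline: x 0.8314, y 0.4400 (then +1.1547 / +2.0000)
    (2,3) via y @ 0.4400
    (3,3) via x @ 0.8314
    (4,3) via x @ 1.9861
    (4,4) via y @ 2.4400
    (5,4) via x @ 3.1408
    (6,4) via x @ 4.2955  # hit
  → r_4 = 4.2955
beam 5: φ=45°, α=75°
  direction (0.2588, 0.9659); cell (2,2); t to first gridline: x 2.7819, y 0.2278 (then +3.8637 / +1.0353)
    (2,3) via y @ 0.2278
    (2,4) via y @ 1.2630
    (2,5) via y @ 2.2983  # hit
  → r_5 = 2.2983
beam 6: φ=90°, α=120°
  direction (-0.5000, 0.8660); cell (2,2); t to first gridline: x 0.5600, y 0.2540 (then +2.0000 / +1.1547)
    (2,3) via y @ 0.2540
    (1,3) via x @ 0.5600
    (1,4) via y @ 1.4087
    (0,4) via x @ 2.5600  # hit
  → r_6 = 2.5600
beam 7: φ=135°, α=165°
  direction (-0.9659, 0.2588); cell (2,2); t to first gridline: x 0.2899, y 0.8500 (then +1.0353 / +3.8637)
    (1,2) via x @ 0.2899
    (1,3) via y @ 0.8500
    (0,3) via x @ 1.3252  # hit
  → r_7 = 1.3252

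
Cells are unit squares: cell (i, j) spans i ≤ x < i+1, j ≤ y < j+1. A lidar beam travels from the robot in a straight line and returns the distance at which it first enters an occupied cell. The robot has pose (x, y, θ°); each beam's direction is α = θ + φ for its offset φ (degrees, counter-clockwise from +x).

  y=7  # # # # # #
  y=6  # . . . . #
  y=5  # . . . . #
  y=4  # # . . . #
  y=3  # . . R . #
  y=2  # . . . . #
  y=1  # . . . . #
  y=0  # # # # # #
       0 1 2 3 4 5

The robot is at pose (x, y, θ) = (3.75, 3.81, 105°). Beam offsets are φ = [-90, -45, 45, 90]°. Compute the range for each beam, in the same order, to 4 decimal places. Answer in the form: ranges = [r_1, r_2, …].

ranges = [1.2941, 2.5000, 2.0207, 2.8470]

beam 1: φ=-90°, α=15°
  dir = (cos 15°, sin 15°) = (0.9659, 0.2588); from cell (3,3)
  next x-line at t=0.2588, next y-line at t=0.7341; Δt_x=1.0353, Δt_y=3.8637
    x: enter (4,3) at t=0.2588
    y: enter (4,4) at t=0.7341
    x: enter (5,4) at t=1.2941 ← occupied
  → r_1 = 1.2941
beam 2: φ=-45°, α=60°
  dir = (cos 60°, sin 60°) = (0.5000, 0.8660); from cell (3,3)
  next x-line at t=0.5000, next y-line at t=0.2194; Δt_x=2.0000, Δt_y=1.1547
    y: enter (3,4) at t=0.2194
    x: enter (4,4) at t=0.5000
    y: enter (4,5) at t=1.3741
    x: enter (5,5) at t=2.5000 ← occupied
  → r_2 = 2.5000
beam 3: φ=45°, α=150°
  dir = (cos 150°, sin 150°) = (-0.8660, 0.5000); from cell (3,3)
  next x-line at t=0.8660, next y-line at t=0.3800; Δt_x=1.1547, Δt_y=2.0000
    y: enter (3,4) at t=0.3800
    x: enter (2,4) at t=0.8660
    x: enter (1,4) at t=2.0207 ← occupied
  → r_3 = 2.0207
beam 4: φ=90°, α=195°
  dir = (cos 195°, sin 195°) = (-0.9659, -0.2588); from cell (3,3)
  next x-line at t=0.7765, next y-line at t=3.1296; Δt_x=1.0353, Δt_y=3.8637
    x: enter (2,3) at t=0.7765
    x: enter (1,3) at t=1.8117
    x: enter (0,3) at t=2.8470 ← occupied
  → r_4 = 2.8470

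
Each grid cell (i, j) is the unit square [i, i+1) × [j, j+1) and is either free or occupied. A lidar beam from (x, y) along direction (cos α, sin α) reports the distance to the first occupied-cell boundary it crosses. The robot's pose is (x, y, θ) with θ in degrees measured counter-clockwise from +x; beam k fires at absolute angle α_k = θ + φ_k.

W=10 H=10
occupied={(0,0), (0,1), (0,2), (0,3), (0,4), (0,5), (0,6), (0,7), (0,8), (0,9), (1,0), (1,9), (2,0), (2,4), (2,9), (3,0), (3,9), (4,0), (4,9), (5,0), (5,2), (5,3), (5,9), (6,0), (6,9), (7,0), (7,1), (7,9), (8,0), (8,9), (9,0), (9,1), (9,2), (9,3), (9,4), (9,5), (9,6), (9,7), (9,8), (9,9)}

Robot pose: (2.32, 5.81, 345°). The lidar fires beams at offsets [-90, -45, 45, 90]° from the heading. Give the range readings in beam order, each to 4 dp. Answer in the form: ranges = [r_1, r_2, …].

beam 1: φ=-90°, α=255°
  d=(-0.2588,-0.9659)  start (2,5)  tX=1.2364 tY=0.8386  stride 1/|dx|=3.8637 1/|dy|=1.0353
    cross y-line → (2,4), t=0.8386 (wall)
  → r_1 = 0.8386
beam 2: φ=-45°, α=300°
  d=(0.5000,-0.8660)  start (2,5)  tX=1.3600 tY=0.9353  stride 1/|dx|=2.0000 1/|dy|=1.1547
    cross y-line → (2,4), t=0.9353 (wall)
  → r_2 = 0.9353
beam 3: φ=45°, α=30°
  d=(0.8660,0.5000)  start (2,5)  tX=0.7852 tY=0.3800  stride 1/|dx|=1.1547 1/|dy|=2.0000
    cross y-line → (2,6), t=0.3800
    cross x-line → (3,6), t=0.7852
    cross x-line → (4,6), t=1.9399
    cross y-line → (4,7), t=2.3800
    cross x-line → (5,7), t=3.0946
    cross x-line → (6,7), t=4.2493
    cross y-line → (6,8), t=4.3800
    cross x-line → (7,8), t=5.4040
    cross y-line → (7,9), t=6.3800 (wall)
  → r_3 = 6.3800
beam 4: φ=90°, α=75°
  d=(0.2588,0.9659)  start (2,5)  tX=2.6273 tY=0.1967  stride 1/|dx|=3.8637 1/|dy|=1.0353
    cross y-line → (2,6), t=0.1967
    cross y-line → (2,7), t=1.2320
    cross y-line → (2,8), t=2.2673
    cross x-line → (3,8), t=2.6273
    cross y-line → (3,9), t=3.3025 (wall)
  → r_4 = 3.3025

ranges = [0.8386, 0.9353, 6.3800, 3.3025]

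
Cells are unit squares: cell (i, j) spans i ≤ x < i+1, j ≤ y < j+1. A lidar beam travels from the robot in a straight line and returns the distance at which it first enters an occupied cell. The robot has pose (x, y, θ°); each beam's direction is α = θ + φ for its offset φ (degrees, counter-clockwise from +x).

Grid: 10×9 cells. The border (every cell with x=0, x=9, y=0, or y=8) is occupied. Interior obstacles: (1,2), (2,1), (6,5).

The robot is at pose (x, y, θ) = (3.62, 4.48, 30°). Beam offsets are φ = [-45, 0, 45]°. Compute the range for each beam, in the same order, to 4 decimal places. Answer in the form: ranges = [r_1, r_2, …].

beam 1: φ=-45°, α=345°
  d=(0.9659,-0.2588)  start (3,4)  tX=0.3934 tY=1.8546  stride 1/|dx|=1.0353 1/|dy|=3.8637
    cross x-line → (4,4), t=0.3934
    cross x-line → (5,4), t=1.4287
    cross y-line → (5,3), t=1.8546
    cross x-line → (6,3), t=2.4640
    cross x-line → (7,3), t=3.4992
    cross x-line → (8,3), t=4.5345
    cross x-line → (9,3), t=5.5698 (wall)
  → r_1 = 5.5698
beam 2: φ=0°, α=30°
  d=(0.8660,0.5000)  start (3,4)  tX=0.4388 tY=1.0400  stride 1/|dx|=1.1547 1/|dy|=2.0000
    cross x-line → (4,4), t=0.4388
    cross y-line → (4,5), t=1.0400
    cross x-line → (5,5), t=1.5935
    cross x-line → (6,5), t=2.7482 (wall)
  → r_2 = 2.7482
beam 3: φ=45°, α=75°
  d=(0.2588,0.9659)  start (3,4)  tX=1.4682 tY=0.5383  stride 1/|dx|=3.8637 1/|dy|=1.0353
    cross y-line → (3,5), t=0.5383
    cross x-line → (4,5), t=1.4682
    cross y-line → (4,6), t=1.5736
    cross y-line → (4,7), t=2.6089
    cross y-line → (4,8), t=3.6442 (wall)
  → r_3 = 3.6442

ranges = [5.5698, 2.7482, 3.6442]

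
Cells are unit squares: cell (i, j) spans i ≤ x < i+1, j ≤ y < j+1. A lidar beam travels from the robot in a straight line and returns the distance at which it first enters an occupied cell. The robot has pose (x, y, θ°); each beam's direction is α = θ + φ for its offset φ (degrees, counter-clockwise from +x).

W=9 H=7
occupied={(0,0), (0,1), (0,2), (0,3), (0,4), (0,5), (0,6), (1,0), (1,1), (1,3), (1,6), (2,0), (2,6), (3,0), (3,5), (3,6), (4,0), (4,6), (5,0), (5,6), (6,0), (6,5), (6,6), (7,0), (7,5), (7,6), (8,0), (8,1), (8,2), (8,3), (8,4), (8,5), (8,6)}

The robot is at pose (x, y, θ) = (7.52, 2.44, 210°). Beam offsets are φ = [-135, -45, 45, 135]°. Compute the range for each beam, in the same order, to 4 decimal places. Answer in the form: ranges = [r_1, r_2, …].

beam 1: φ=-135°, α=75°
  direction (0.2588, 0.9659); cell (7,2); t to first gridline: x 1.8546, y 0.5798 (then +3.8637 / +1.0353)
    (7,3) via y @ 0.5798
    (7,4) via y @ 1.6150
    (8,4) via x @ 1.8546  # hit
  → r_1 = 1.8546
beam 2: φ=-45°, α=165°
  direction (-0.9659, 0.2588); cell (7,2); t to first gridline: x 0.5383, y 2.1637 (then +1.0353 / +3.8637)
    (6,2) via x @ 0.5383
    (5,2) via x @ 1.5736
    (5,3) via y @ 2.1637
    (4,3) via x @ 2.6089
    (3,3) via x @ 3.6442
    (2,3) via x @ 4.6794
    (1,3) via x @ 5.7147  # hit
  → r_2 = 5.7147
beam 3: φ=45°, α=255°
  direction (-0.2588, -0.9659); cell (7,2); t to first gridline: x 2.0091, y 0.4555 (then +3.8637 / +1.0353)
    (7,1) via y @ 0.4555
    (7,0) via y @ 1.4908  # hit
  → r_3 = 1.4908
beam 4: φ=135°, α=345°
  direction (0.9659, -0.2588); cell (7,2); t to first gridline: x 0.4969, y 1.7000 (then +1.0353 / +3.8637)
    (8,2) via x @ 0.4969  # hit
  → r_4 = 0.4969

ranges = [1.8546, 5.7147, 1.4908, 0.4969]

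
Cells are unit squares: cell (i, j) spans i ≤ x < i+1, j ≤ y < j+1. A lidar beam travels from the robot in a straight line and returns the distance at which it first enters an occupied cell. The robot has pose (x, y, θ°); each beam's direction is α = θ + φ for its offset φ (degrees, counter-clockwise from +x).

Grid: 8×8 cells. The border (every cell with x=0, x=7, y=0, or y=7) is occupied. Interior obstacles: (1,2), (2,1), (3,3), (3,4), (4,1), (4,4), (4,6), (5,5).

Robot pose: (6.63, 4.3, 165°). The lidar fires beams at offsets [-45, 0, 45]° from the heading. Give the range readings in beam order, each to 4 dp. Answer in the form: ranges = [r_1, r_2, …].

ranges = [1.2600, 1.6875, 4.6000]

beam 1: φ=-45°, α=120°
  dir = (cos 120°, sin 120°) = (-0.5000, 0.8660); from cell (6,4)
  next x-line at t=1.2600, next y-line at t=0.8083; Δt_x=2.0000, Δt_y=1.1547
    y: enter (6,5) at t=0.8083
    x: enter (5,5) at t=1.2600 ← occupied
  → r_1 = 1.2600
beam 2: φ=0°, α=165°
  dir = (cos 165°, sin 165°) = (-0.9659, 0.2588); from cell (6,4)
  next x-line at t=0.6522, next y-line at t=2.7046; Δt_x=1.0353, Δt_y=3.8637
    x: enter (5,4) at t=0.6522
    x: enter (4,4) at t=1.6875 ← occupied
  → r_2 = 1.6875
beam 3: φ=45°, α=210°
  dir = (cos 210°, sin 210°) = (-0.8660, -0.5000); from cell (6,4)
  next x-line at t=0.7275, next y-line at t=0.6000; Δt_x=1.1547, Δt_y=2.0000
    y: enter (6,3) at t=0.6000
    x: enter (5,3) at t=0.7275
    x: enter (4,3) at t=1.8822
    y: enter (4,2) at t=2.6000
    x: enter (3,2) at t=3.0369
    x: enter (2,2) at t=4.1916
    y: enter (2,1) at t=4.6000 ← occupied
  → r_3 = 4.6000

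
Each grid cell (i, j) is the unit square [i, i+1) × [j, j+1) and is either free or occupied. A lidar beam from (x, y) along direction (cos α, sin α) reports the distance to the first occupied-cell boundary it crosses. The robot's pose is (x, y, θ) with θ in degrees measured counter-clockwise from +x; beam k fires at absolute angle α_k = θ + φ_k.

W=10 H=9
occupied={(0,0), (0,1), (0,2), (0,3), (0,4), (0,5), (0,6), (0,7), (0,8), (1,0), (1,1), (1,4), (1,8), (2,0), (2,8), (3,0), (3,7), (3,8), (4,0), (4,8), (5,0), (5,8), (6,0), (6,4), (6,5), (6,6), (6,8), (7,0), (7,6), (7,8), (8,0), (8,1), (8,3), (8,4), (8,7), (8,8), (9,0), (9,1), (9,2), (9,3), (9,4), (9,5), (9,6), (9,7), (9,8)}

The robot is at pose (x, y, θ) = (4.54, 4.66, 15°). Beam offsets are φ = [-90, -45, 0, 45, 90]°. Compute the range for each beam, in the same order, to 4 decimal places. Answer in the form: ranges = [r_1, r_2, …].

ranges = [3.7891, 5.1500, 1.5115, 3.8567, 2.4225]

beam 1: φ=-90°, α=285°
  direction (0.2588, -0.9659); cell (4,4); t to first gridline: x 1.7773, y 0.6833 (then +3.8637 / +1.0353)
    (4,3) via y @ 0.6833
    (4,2) via y @ 1.7186
    (5,2) via x @ 1.7773
    (5,1) via y @ 2.7538
    (5,0) via y @ 3.7891  # hit
  → r_1 = 3.7891
beam 2: φ=-45°, α=330°
  direction (0.8660, -0.5000); cell (4,4); t to first gridline: x 0.5312, y 1.3200 (then +1.1547 / +2.0000)
    (5,4) via x @ 0.5312
    (5,3) via y @ 1.3200
    (6,3) via x @ 1.6859
    (7,3) via x @ 2.8406
    (7,2) via y @ 3.3200
    (8,2) via x @ 3.9953
    (9,2) via x @ 5.1500  # hit
  → r_2 = 5.1500
beam 3: φ=0°, α=15°
  direction (0.9659, 0.2588); cell (4,4); t to first gridline: x 0.4762, y 1.3137 (then +1.0353 / +3.8637)
    (5,4) via x @ 0.4762
    (5,5) via y @ 1.3137
    (6,5) via x @ 1.5115  # hit
  → r_3 = 1.5115
beam 4: φ=45°, α=60°
  direction (0.5000, 0.8660); cell (4,4); t to first gridline: x 0.9200, y 0.3926 (then +2.0000 / +1.1547)
    (4,5) via y @ 0.3926
    (5,5) via x @ 0.9200
    (5,6) via y @ 1.5473
    (5,7) via y @ 2.7020
    (6,7) via x @ 2.9200
    (6,8) via y @ 3.8567  # hit
  → r_4 = 3.8567
beam 5: φ=90°, α=105°
  direction (-0.2588, 0.9659); cell (4,4); t to first gridline: x 2.0864, y 0.3520 (then +3.8637 / +1.0353)
    (4,5) via y @ 0.3520
    (4,6) via y @ 1.3873
    (3,6) via x @ 2.0864
    (3,7) via y @ 2.4225  # hit
  → r_5 = 2.4225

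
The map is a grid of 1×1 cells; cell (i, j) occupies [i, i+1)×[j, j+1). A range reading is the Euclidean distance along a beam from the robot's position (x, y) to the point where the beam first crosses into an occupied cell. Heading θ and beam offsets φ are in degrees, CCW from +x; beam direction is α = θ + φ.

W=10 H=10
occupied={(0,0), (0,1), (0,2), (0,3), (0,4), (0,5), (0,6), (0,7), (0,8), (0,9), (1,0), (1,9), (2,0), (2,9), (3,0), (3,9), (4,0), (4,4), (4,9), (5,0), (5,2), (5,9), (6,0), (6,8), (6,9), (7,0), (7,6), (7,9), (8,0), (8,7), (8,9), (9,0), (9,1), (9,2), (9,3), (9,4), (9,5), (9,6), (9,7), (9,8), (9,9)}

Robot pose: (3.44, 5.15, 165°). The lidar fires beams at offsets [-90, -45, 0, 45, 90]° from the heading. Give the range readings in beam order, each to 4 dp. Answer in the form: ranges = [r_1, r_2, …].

ranges = [3.9858, 4.4456, 2.5261, 2.8175, 4.2964]

beam 1: φ=-90°, α=75°
  d=(0.2588,0.9659)  start (3,5)  tX=2.1637 tY=0.8800  stride 1/|dx|=3.8637 1/|dy|=1.0353
    cross y-line → (3,6), t=0.8800
    cross y-line → (3,7), t=1.9153
    cross x-line → (4,7), t=2.1637
    cross y-line → (4,8), t=2.9505
    cross y-line → (4,9), t=3.9858 (wall)
  → r_1 = 3.9858
beam 2: φ=-45°, α=120°
  d=(-0.5000,0.8660)  start (3,5)  tX=0.8800 tY=0.9815  stride 1/|dx|=2.0000 1/|dy|=1.1547
    cross x-line → (2,5), t=0.8800
    cross y-line → (2,6), t=0.9815
    cross y-line → (2,7), t=2.1362
    cross x-line → (1,7), t=2.8800
    cross y-line → (1,8), t=3.2909
    cross y-line → (1,9), t=4.4456 (wall)
  → r_2 = 4.4456
beam 3: φ=0°, α=165°
  d=(-0.9659,0.2588)  start (3,5)  tX=0.4555 tY=3.2841  stride 1/|dx|=1.0353 1/|dy|=3.8637
    cross x-line → (2,5), t=0.4555
    cross x-line → (1,5), t=1.4908
    cross x-line → (0,5), t=2.5261 (wall)
  → r_3 = 2.5261
beam 4: φ=45°, α=210°
  d=(-0.8660,-0.5000)  start (3,5)  tX=0.5081 tY=0.3000  stride 1/|dx|=1.1547 1/|dy|=2.0000
    cross y-line → (3,4), t=0.3000
    cross x-line → (2,4), t=0.5081
    cross x-line → (1,4), t=1.6628
    cross y-line → (1,3), t=2.3000
    cross x-line → (0,3), t=2.8175 (wall)
  → r_4 = 2.8175
beam 5: φ=90°, α=255°
  d=(-0.2588,-0.9659)  start (3,5)  tX=1.7000 tY=0.1553  stride 1/|dx|=3.8637 1/|dy|=1.0353
    cross y-line → (3,4), t=0.1553
    cross y-line → (3,3), t=1.1906
    cross x-line → (2,3), t=1.7000
    cross y-line → (2,2), t=2.2258
    cross y-line → (2,1), t=3.2611
    cross y-line → (2,0), t=4.2964 (wall)
  → r_5 = 4.2964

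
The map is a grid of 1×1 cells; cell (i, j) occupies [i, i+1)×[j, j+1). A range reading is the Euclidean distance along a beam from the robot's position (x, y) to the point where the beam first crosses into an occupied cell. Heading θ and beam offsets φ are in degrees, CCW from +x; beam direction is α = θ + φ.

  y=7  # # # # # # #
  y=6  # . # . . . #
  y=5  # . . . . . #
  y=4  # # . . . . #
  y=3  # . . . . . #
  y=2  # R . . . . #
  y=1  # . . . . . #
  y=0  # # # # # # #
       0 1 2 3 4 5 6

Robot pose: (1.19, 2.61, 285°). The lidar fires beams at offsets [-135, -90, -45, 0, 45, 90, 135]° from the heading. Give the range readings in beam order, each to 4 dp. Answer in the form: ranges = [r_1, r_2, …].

beam 1: φ=-135°, α=150°
  dir = (cos 150°, sin 150°) = (-0.8660, 0.5000); from cell (1,2)
  next x-line at t=0.2194, next y-line at t=0.7800; Δt_x=1.1547, Δt_y=2.0000
    x: enter (0,2) at t=0.2194 ← occupied
  → r_1 = 0.2194
beam 2: φ=-90°, α=195°
  dir = (cos 195°, sin 195°) = (-0.9659, -0.2588); from cell (1,2)
  next x-line at t=0.1967, next y-line at t=2.3569; Δt_x=1.0353, Δt_y=3.8637
    x: enter (0,2) at t=0.1967 ← occupied
  → r_2 = 0.1967
beam 3: φ=-45°, α=240°
  dir = (cos 240°, sin 240°) = (-0.5000, -0.8660); from cell (1,2)
  next x-line at t=0.3800, next y-line at t=0.7044; Δt_x=2.0000, Δt_y=1.1547
    x: enter (0,2) at t=0.3800 ← occupied
  → r_3 = 0.3800
beam 4: φ=0°, α=285°
  dir = (cos 285°, sin 285°) = (0.2588, -0.9659); from cell (1,2)
  next x-line at t=3.1296, next y-line at t=0.6315; Δt_x=3.8637, Δt_y=1.0353
    y: enter (1,1) at t=0.6315
    y: enter (1,0) at t=1.6668 ← occupied
  → r_4 = 1.6668
beam 5: φ=45°, α=330°
  dir = (cos 330°, sin 330°) = (0.8660, -0.5000); from cell (1,2)
  next x-line at t=0.9353, next y-line at t=1.2200; Δt_x=1.1547, Δt_y=2.0000
    x: enter (2,2) at t=0.9353
    y: enter (2,1) at t=1.2200
    x: enter (3,1) at t=2.0900
    y: enter (3,0) at t=3.2200 ← occupied
  → r_5 = 3.2200
beam 6: φ=90°, α=15°
  dir = (cos 15°, sin 15°) = (0.9659, 0.2588); from cell (1,2)
  next x-line at t=0.8386, next y-line at t=1.5068; Δt_x=1.0353, Δt_y=3.8637
    x: enter (2,2) at t=0.8386
    y: enter (2,3) at t=1.5068
    x: enter (3,3) at t=1.8738
    x: enter (4,3) at t=2.9091
    x: enter (5,3) at t=3.9444
    x: enter (6,3) at t=4.9797 ← occupied
  → r_6 = 4.9797
beam 7: φ=135°, α=60°
  dir = (cos 60°, sin 60°) = (0.5000, 0.8660); from cell (1,2)
  next x-line at t=1.6200, next y-line at t=0.4503; Δt_x=2.0000, Δt_y=1.1547
    y: enter (1,3) at t=0.4503
    y: enter (1,4) at t=1.6050 ← occupied
  → r_7 = 1.6050

ranges = [0.2194, 0.1967, 0.3800, 1.6668, 3.2200, 4.9797, 1.6050]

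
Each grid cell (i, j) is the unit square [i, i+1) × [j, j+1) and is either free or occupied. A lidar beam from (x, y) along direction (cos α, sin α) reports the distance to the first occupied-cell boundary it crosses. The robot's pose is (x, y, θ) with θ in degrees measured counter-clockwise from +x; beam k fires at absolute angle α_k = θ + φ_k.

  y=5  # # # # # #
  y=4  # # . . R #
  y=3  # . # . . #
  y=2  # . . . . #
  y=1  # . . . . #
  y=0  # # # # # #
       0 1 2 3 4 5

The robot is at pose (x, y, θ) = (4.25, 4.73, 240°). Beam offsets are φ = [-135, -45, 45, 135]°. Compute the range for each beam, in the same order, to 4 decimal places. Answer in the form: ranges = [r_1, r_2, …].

ranges = [0.2795, 2.3294, 2.8978, 0.7765]

beam 1: φ=-135°, α=105°
  cosα=-0.2588 sinα=0.9659 | (4,4) | tMaxX 0.9659 tMaxY 0.2795 | tΔX 3.8637 tΔY 1.0353
    t=0.2795 [y] (4,5) — stop
  → r_1 = 0.2795
beam 2: φ=-45°, α=195°
  cosα=-0.9659 sinα=-0.2588 | (4,4) | tMaxX 0.2588 tMaxY 2.8205 | tΔX 1.0353 tΔY 3.8637
    t=0.2588 [x] (3,4)
    t=1.2941 [x] (2,4)
    t=2.3294 [x] (1,4) — stop
  → r_2 = 2.3294
beam 3: φ=45°, α=285°
  cosα=0.2588 sinα=-0.9659 | (4,4) | tMaxX 2.8978 tMaxY 0.7558 | tΔX 3.8637 tΔY 1.0353
    t=0.7558 [y] (4,3)
    t=1.7910 [y] (4,2)
    t=2.8263 [y] (4,1)
    t=2.8978 [x] (5,1) — stop
  → r_3 = 2.8978
beam 4: φ=135°, α=15°
  cosα=0.9659 sinα=0.2588 | (4,4) | tMaxX 0.7765 tMaxY 1.0432 | tΔX 1.0353 tΔY 3.8637
    t=0.7765 [x] (5,4) — stop
  → r_4 = 0.7765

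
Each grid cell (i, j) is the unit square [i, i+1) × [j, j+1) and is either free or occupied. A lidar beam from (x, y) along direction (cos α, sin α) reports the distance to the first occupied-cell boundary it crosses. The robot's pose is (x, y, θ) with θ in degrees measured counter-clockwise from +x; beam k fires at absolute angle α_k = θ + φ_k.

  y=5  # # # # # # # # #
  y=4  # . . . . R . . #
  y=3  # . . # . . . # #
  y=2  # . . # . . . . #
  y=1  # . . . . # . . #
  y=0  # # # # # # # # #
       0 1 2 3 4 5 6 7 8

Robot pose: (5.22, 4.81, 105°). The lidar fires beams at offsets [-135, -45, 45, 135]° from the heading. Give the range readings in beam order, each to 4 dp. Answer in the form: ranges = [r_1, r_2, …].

beam 1: φ=-135°, α=330°
  cosα=0.8660 sinα=-0.5000 | (5,4) | tMaxX 0.9007 tMaxY 1.6200 | tΔX 1.1547 tΔY 2.0000
    t=0.9007 [x] (6,4)
    t=1.6200 [y] (6,3)
    t=2.0554 [x] (7,3) — stop
  → r_1 = 2.0554
beam 2: φ=-45°, α=60°
  cosα=0.5000 sinα=0.8660 | (5,4) | tMaxX 1.5600 tMaxY 0.2194 | tΔX 2.0000 tΔY 1.1547
    t=0.2194 [y] (5,5) — stop
  → r_2 = 0.2194
beam 3: φ=45°, α=150°
  cosα=-0.8660 sinα=0.5000 | (5,4) | tMaxX 0.2540 tMaxY 0.3800 | tΔX 1.1547 tΔY 2.0000
    t=0.2540 [x] (4,4)
    t=0.3800 [y] (4,5) — stop
  → r_3 = 0.3800
beam 4: φ=135°, α=240°
  cosα=-0.5000 sinα=-0.8660 | (5,4) | tMaxX 0.4400 tMaxY 0.9353 | tΔX 2.0000 tΔY 1.1547
    t=0.4400 [x] (4,4)
    t=0.9353 [y] (4,3)
    t=2.0900 [y] (4,2)
    t=2.4400 [x] (3,2) — stop
  → r_4 = 2.4400

ranges = [2.0554, 0.2194, 0.3800, 2.4400]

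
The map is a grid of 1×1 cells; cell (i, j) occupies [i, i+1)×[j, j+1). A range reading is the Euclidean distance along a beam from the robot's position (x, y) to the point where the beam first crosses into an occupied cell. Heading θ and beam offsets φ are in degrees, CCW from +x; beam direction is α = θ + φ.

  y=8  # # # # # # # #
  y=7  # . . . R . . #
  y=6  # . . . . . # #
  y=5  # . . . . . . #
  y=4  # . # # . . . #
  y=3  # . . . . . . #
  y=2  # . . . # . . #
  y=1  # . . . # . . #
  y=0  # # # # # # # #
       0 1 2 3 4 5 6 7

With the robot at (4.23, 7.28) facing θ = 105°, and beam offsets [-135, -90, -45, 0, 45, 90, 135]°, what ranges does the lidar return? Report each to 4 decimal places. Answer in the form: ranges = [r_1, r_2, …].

ranges = [2.0438, 2.7819, 0.8314, 0.7454, 1.4400, 3.3439, 2.6327]

beam 1: φ=-135°, α=330°
  dir = (cos 330°, sin 330°) = (0.8660, -0.5000); from cell (4,7)
  next x-line at t=0.8891, next y-line at t=0.5600; Δt_x=1.1547, Δt_y=2.0000
    y: enter (4,6) at t=0.5600
    x: enter (5,6) at t=0.8891
    x: enter (6,6) at t=2.0438 ← occupied
  → r_1 = 2.0438
beam 2: φ=-90°, α=15°
  dir = (cos 15°, sin 15°) = (0.9659, 0.2588); from cell (4,7)
  next x-line at t=0.7972, next y-line at t=2.7819; Δt_x=1.0353, Δt_y=3.8637
    x: enter (5,7) at t=0.7972
    x: enter (6,7) at t=1.8324
    y: enter (6,8) at t=2.7819 ← occupied
  → r_2 = 2.7819
beam 3: φ=-45°, α=60°
  dir = (cos 60°, sin 60°) = (0.5000, 0.8660); from cell (4,7)
  next x-line at t=1.5400, next y-line at t=0.8314; Δt_x=2.0000, Δt_y=1.1547
    y: enter (4,8) at t=0.8314 ← occupied
  → r_3 = 0.8314
beam 4: φ=0°, α=105°
  dir = (cos 105°, sin 105°) = (-0.2588, 0.9659); from cell (4,7)
  next x-line at t=0.8887, next y-line at t=0.7454; Δt_x=3.8637, Δt_y=1.0353
    y: enter (4,8) at t=0.7454 ← occupied
  → r_4 = 0.7454
beam 5: φ=45°, α=150°
  dir = (cos 150°, sin 150°) = (-0.8660, 0.5000); from cell (4,7)
  next x-line at t=0.2656, next y-line at t=1.4400; Δt_x=1.1547, Δt_y=2.0000
    x: enter (3,7) at t=0.2656
    x: enter (2,7) at t=1.4203
    y: enter (2,8) at t=1.4400 ← occupied
  → r_5 = 1.4400
beam 6: φ=90°, α=195°
  dir = (cos 195°, sin 195°) = (-0.9659, -0.2588); from cell (4,7)
  next x-line at t=0.2381, next y-line at t=1.0818; Δt_x=1.0353, Δt_y=3.8637
    x: enter (3,7) at t=0.2381
    y: enter (3,6) at t=1.0818
    x: enter (2,6) at t=1.2734
    x: enter (1,6) at t=2.3087
    x: enter (0,6) at t=3.3439 ← occupied
  → r_6 = 3.3439
beam 7: φ=135°, α=240°
  dir = (cos 240°, sin 240°) = (-0.5000, -0.8660); from cell (4,7)
  next x-line at t=0.4600, next y-line at t=0.3233; Δt_x=2.0000, Δt_y=1.1547
    y: enter (4,6) at t=0.3233
    x: enter (3,6) at t=0.4600
    y: enter (3,5) at t=1.4780
    x: enter (2,5) at t=2.4600
    y: enter (2,4) at t=2.6327 ← occupied
  → r_7 = 2.6327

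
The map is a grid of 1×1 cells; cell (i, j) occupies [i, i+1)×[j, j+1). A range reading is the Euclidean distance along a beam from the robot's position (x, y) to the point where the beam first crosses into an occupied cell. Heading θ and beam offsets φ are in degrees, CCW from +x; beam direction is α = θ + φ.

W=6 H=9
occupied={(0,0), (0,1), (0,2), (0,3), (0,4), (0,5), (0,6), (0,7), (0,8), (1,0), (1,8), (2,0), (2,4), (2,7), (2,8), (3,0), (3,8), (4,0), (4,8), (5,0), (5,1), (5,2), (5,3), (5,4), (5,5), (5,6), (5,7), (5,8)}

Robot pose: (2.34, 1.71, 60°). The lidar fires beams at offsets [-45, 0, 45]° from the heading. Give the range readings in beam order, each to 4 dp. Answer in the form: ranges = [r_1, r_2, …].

beam 1: φ=-45°, α=15°
  dir = (cos 15°, sin 15°) = (0.9659, 0.2588); from cell (2,1)
  next x-line at t=0.6833, next y-line at t=1.1205; Δt_x=1.0353, Δt_y=3.8637
    x: enter (3,1) at t=0.6833
    y: enter (3,2) at t=1.1205
    x: enter (4,2) at t=1.7186
    x: enter (5,2) at t=2.7538 ← occupied
  → r_1 = 2.7538
beam 2: φ=0°, α=60°
  dir = (cos 60°, sin 60°) = (0.5000, 0.8660); from cell (2,1)
  next x-line at t=1.3200, next y-line at t=0.3349; Δt_x=2.0000, Δt_y=1.1547
    y: enter (2,2) at t=0.3349
    x: enter (3,2) at t=1.3200
    y: enter (3,3) at t=1.4896
    y: enter (3,4) at t=2.6443
    x: enter (4,4) at t=3.3200
    y: enter (4,5) at t=3.7990
    y: enter (4,6) at t=4.9537
    x: enter (5,6) at t=5.3200 ← occupied
  → r_2 = 5.3200
beam 3: φ=45°, α=105°
  dir = (cos 105°, sin 105°) = (-0.2588, 0.9659); from cell (2,1)
  next x-line at t=1.3137, next y-line at t=0.3002; Δt_x=3.8637, Δt_y=1.0353
    y: enter (2,2) at t=0.3002
    x: enter (1,2) at t=1.3137
    y: enter (1,3) at t=1.3355
    y: enter (1,4) at t=2.3708
    y: enter (1,5) at t=3.4061
    y: enter (1,6) at t=4.4413
    x: enter (0,6) at t=5.1774 ← occupied
  → r_3 = 5.1774

ranges = [2.7538, 5.3200, 5.1774]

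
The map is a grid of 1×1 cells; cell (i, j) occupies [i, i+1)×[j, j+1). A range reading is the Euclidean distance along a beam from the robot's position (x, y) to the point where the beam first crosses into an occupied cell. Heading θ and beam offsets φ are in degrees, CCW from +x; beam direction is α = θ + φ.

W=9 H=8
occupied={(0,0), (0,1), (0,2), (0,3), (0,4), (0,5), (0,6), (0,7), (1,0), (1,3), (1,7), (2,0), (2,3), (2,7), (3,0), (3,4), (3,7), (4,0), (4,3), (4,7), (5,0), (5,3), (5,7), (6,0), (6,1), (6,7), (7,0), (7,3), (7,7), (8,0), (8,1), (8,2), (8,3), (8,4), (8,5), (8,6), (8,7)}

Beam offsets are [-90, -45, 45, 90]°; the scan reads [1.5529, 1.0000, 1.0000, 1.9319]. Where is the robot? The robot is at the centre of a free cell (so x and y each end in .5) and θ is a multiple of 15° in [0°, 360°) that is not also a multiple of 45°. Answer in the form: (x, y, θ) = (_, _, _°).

(x, y, θ) = (6.5, 2.5, 75°)

The pose lattice has 35·16 = 560 candidates. Test each by forward raycasting.
  (6.5, 5.5, 120°): beam 1 = 1.7321 ≠ 1.5529 ✗
  (6.5, 6.5, 150°): beam 1 = 0.5774 ≠ 1.5529 ✗
  (4.5, 5.5, 105°): beam 1 = 3.6235 ≠ 1.5529 ✗
  (4.5, 4.5, 285°): beam 1 = 0.5176 ≠ 1.5529 ✗
  …
  (6.5, 2.5, 75°): r_1=1.5529, r_2=1.0000, r_3=1.0000, r_4=1.9319 — all match ✓
No second candidate reproduces the full scan.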